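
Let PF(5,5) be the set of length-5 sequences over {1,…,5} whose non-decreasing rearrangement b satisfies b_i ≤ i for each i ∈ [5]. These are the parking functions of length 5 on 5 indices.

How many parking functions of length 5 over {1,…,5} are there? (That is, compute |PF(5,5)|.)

1296

Count = (5+1−5)·(5+1)^{5−1} = 1 · 1296 = 1296 [KW]
Example (3,4,1,1,5) → sorted (1,1,3,4,5): b_i ≤ i ∀i, a PF.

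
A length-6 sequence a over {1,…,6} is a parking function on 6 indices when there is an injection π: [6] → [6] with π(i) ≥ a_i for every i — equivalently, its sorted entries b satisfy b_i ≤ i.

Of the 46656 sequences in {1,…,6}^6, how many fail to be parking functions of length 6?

|PF| = (7−6)·7^(6−1) = 1 · 16807 = 16807
E.g. (3,6,2,3,5,6) → sorted (2,3,3,5,6,6): b_1=2>1, not a PF.
6^6 − 16807 = 46656 − 16807 = 29849

29849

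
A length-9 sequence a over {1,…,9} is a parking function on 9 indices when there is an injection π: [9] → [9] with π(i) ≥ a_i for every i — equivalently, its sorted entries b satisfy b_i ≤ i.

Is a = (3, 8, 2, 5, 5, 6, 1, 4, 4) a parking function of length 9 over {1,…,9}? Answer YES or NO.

Rearranged: b = (1, 2, 3, 4, 4, 5, 5, 6, 8).
  b_1=1 ≤ 1
  b_2=2 ≤ 2
  b_3=3 ≤ 3
  b_4=4 ≤ 4
  b_5=4 ≤ 5
  b_6=5 ≤ 6
  b_7=5 ≤ 7
  b_8=6 ≤ 8
  b_9=8 ≤ 9
All bounds hold ⇒ YES

YES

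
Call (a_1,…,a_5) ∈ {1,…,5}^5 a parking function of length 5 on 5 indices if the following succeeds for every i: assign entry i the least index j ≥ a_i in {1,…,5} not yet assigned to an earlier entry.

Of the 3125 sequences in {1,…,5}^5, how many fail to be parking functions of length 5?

#PF = (5+1−5)·(5+1)^{5−1} = 1×1296 = 1296 (Pollak)
E.g. (5,5,4,3,4) → sorted (3,4,4,5,5): b_1=3>1, not a PF.
Total 3125; non-PF = 3125−1296 = 1829

1829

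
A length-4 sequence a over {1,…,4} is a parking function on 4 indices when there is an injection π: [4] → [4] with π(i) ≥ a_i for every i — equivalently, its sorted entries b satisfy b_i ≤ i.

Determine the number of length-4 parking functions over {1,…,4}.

125

|PF| = (4+1−4)·(4+1)^{4−1} = 1·125 = 125 (Pollak)
One tuple (3,1,2,2) → sorted (1,2,2,3): b_i ≤ i ∀i, a PF.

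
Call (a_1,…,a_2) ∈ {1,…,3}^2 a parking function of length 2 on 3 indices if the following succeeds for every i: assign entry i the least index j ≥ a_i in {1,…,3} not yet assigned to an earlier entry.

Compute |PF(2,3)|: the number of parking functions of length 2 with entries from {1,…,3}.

8

#PF = (4−2)·4^(2−1) = 2×4 = 8 (Konheim–Weiss)
Example (2,1) → sorted (1,2): b_i ≤ 1+i ∀i, a PF.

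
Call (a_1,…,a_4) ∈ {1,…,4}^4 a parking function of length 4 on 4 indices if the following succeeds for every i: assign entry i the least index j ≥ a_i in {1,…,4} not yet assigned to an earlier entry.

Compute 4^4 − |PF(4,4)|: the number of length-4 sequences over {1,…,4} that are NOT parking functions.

131

Count = 1·5^3 = 1×125 = 125 (Pollak)
One tuple (4,4,4,4) → sorted (4,4,4,4): b_1=4>1, not a PF.
4^4 − 125 = 256 − 125 = 131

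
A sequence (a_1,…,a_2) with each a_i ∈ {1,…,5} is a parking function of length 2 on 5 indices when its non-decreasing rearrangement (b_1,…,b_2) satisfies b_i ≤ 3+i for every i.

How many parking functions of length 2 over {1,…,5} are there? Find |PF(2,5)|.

|PF(2,5)| = (6−2)·6^(2−1) = 4 · 6 = 24 [KW]
E.g. (5,4) → sorted (4,5): b_i ≤ 3+i ∀i, a PF.

24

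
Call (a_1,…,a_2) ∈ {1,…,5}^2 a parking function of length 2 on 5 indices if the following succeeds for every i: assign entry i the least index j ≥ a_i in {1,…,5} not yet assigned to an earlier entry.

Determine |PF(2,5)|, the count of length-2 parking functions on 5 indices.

24

|PF| = (5−2+1)·(5+1)^(2−1) = 4×6 = 24
Example (1,3) → sorted (1,3): b_i ≤ 3+i ∀i, a PF.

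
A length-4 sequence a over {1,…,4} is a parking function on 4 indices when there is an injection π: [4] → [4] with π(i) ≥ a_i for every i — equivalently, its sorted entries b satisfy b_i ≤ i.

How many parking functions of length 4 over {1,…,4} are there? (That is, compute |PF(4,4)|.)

Count = 1·5^3 = 1 · 125 = 125 [KW]
Example (1,2,2,4) → sorted (1,2,2,4): b_i ≤ i ∀i, a PF.

125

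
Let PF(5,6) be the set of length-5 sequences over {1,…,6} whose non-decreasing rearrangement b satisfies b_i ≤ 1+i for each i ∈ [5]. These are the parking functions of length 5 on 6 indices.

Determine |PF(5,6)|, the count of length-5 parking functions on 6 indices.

|PF(5,6)| = (6+1−5)·(6+1)^{5−1} = 2×2401 = 4802 (Pollak)
Example (4,3,4,2,3) → sorted (2,3,3,4,4): b_i ≤ 1+i ∀i, a PF.

4802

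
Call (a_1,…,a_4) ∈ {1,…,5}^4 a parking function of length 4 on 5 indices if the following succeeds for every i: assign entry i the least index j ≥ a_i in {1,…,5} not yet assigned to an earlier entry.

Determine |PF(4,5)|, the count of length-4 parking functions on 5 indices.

432

#PF = (5+1−4)·(5+1)^{4−1} = 2 · 216 = 432 (Konheim–Weiss)
One tuple (1,3,1,5) → sorted (1,1,3,5): b_i ≤ 1+i ∀i, a PF.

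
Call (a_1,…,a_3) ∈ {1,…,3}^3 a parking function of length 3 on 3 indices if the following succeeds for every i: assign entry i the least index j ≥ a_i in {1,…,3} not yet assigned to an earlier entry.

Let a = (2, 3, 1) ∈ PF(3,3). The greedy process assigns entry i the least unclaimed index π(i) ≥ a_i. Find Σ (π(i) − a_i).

Σπ = 3·4/2 = 6 (π permutes [3]); Σa = 2+3+1 = 6; disp = 6−6 = 0.

0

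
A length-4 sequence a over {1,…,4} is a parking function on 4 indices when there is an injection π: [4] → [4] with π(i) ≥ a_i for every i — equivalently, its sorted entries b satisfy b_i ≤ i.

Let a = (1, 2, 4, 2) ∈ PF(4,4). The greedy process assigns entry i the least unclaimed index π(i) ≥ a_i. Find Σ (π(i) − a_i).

Σπ = 10 ({1..4} each once); Σa = 1+2+4+2 = 9; disp = 10−9 = 1.

1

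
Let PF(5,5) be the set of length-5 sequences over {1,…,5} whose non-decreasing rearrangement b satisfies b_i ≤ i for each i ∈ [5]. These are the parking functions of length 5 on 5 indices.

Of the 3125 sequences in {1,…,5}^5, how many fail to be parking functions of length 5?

#PF = 1·6^4 = 1 · 1296 = 1296 (Konheim–Weiss)
Example (5,5,4,5,5) → sorted (4,5,5,5,5): b_1=4>1, not a PF.
5^5 − 1296 = 3125 − 1296 = 1829

1829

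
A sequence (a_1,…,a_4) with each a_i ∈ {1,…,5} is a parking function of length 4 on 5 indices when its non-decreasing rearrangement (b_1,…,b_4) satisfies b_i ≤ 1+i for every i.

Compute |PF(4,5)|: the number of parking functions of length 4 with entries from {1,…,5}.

432

|PF(4,5)| = (6−4)·6^(4−1) = 2 · 216 = 432 [KW]
One tuple (1,1,4,4) → sorted (1,1,4,4): b_i ≤ 1+i ∀i, a PF.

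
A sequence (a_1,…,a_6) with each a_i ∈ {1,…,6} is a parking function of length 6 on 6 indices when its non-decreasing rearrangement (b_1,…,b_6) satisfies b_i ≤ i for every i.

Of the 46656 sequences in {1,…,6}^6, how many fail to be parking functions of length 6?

|PF| = (6+1−6)·(6+1)^{6−1} = 1·16807 = 16807 (Pollak)
Example (5,3,6,4,3,5) → sorted (3,3,4,5,5,6): b_1=3>1, not a PF.
Total 46656; non-PF = 46656−16807 = 29849

29849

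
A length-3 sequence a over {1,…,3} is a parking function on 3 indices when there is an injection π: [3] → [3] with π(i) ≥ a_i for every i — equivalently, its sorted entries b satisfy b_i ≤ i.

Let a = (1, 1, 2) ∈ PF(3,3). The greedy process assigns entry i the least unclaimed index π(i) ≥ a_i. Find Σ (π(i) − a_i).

Σπ = 6 ({1..3} each once); Σa = 1+1+2 = 4; disp = 6−4 = 2.

2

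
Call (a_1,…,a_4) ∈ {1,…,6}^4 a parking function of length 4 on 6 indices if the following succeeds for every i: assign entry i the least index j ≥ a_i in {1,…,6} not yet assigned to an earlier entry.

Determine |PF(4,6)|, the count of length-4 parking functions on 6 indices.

1029

#PF = (6+1−4)·(6+1)^{4−1} = 3 · 343 = 1029
Example (4,6,3,4) → sorted (3,4,4,6): b_i ≤ 2+i ∀i, a PF.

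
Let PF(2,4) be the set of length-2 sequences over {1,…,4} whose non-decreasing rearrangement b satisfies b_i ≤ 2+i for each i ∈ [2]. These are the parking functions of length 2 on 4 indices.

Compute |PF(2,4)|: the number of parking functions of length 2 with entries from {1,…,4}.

15

Count = (4−2+1)·(4+1)^(2−1) = 3 · 5 = 15
Example (1,1) → sorted (1,1): b_i ≤ 2+i ∀i, a PF.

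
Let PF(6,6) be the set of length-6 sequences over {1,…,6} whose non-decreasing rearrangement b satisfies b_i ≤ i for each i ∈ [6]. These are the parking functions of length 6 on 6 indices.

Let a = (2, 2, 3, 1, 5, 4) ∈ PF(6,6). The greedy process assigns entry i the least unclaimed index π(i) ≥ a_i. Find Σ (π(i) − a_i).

4

Σπ = 6·7/2 = 21 (π permutes [6]); Σa = 2+2+3+1+5+4 = 17; disp = 21−17 = 4.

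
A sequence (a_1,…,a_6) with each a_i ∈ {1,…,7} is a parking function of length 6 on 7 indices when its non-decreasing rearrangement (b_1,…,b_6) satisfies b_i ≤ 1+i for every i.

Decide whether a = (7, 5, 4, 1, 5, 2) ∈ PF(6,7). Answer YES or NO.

Sorted: b = (1, 2, 4, 5, 5, 7).
  b_1=1 ≤ 2
  b_2=2 ≤ 3
  b_3=4 ≤ 4
  b_4=5 ≤ 5
  b_5=5 ≤ 6
  b_6=7 ≤ 7
All bounds hold ⇒ YES

YES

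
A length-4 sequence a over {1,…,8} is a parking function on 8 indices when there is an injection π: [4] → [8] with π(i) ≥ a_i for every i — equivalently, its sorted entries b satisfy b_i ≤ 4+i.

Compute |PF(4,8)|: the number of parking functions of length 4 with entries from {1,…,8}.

#PF = 5·9^3 = 5×729 = 3645 [KW]
One tuple (4,8,7,6) → sorted (4,6,7,8): b_i ≤ 4+i ∀i, a PF.

3645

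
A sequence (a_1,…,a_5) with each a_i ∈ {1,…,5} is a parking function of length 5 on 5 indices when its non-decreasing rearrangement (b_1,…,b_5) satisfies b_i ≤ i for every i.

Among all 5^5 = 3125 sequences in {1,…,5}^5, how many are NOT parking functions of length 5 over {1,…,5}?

|PF(5,5)| = (5−5+1)·(5+1)^(5−1) = 1 · 1296 = 1296 (Konheim–Weiss)
One tuple (3,3,4,5,5) → sorted (3,3,4,5,5): b_1=3>1, not a PF.
So 3125 − 1296 = 1829 fail.

1829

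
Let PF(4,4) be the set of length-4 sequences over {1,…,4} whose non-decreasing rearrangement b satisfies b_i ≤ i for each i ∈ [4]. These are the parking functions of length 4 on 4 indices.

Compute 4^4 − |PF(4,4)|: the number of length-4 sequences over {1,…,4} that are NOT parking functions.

|PF(4,4)| = (5−4)·5^(4−1) = 1·125 = 125 [KW]
Example (4,4,3,3) → sorted (3,3,4,4): b_1=3>1, not a PF.
So 256 − 125 = 131 fail.

131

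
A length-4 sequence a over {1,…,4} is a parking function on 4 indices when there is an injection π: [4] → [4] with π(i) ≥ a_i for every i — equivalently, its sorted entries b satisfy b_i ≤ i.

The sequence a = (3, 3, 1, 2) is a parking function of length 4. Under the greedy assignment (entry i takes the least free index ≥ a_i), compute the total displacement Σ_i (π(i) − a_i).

1

Σπ(i) = 1+…+4 = 10; Σa = 3+3+1+2 = 9; disp = 10−9 = 1.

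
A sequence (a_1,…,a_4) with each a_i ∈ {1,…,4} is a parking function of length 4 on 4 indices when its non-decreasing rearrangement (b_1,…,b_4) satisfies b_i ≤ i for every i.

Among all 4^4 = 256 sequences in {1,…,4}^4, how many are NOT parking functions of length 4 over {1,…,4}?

Count = (4−4+1)·(4+1)^(4−1) = 1×125 = 125
Example (1,3,3,4) → sorted (1,3,3,4): b_2=3>2, not a PF.
Total 256; non-PF = 256−125 = 131

131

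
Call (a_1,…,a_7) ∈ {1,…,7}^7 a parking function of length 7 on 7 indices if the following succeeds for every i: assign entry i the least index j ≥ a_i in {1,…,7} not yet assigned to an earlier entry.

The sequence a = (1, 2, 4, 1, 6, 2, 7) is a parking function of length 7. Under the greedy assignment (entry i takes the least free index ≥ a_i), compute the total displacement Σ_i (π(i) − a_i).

5

Σπ = 28 ({1..7} each once); Σa = 1+2+4+1+6+2+7 = 23; disp = 28−23 = 5.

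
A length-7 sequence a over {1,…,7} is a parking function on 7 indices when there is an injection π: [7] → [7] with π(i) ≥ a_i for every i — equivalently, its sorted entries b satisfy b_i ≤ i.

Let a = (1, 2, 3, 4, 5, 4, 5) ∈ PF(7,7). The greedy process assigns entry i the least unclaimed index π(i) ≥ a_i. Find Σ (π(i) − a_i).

4

Σπ(i) = 1+…+7 = 28; Σa = 1+2+3+4+5+4+5 = 24; disp = 28−24 = 4.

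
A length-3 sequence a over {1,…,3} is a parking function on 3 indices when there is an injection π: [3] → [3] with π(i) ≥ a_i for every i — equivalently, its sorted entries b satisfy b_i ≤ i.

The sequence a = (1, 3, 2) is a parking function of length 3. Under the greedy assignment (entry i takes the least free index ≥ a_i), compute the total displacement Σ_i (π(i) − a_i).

0

Σπ = 3·4/2 = 6 (π permutes [3]); Σa = 1+3+2 = 6; disp = 6−6 = 0.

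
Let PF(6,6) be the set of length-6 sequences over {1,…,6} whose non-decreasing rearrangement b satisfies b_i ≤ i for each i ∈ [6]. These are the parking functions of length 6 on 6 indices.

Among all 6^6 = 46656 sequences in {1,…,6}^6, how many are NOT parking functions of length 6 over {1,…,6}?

|PF(6,6)| = (6+1−6)·(6+1)^{6−1} = 1×16807 = 16807
Check (6,5,6,5,2,6) → sorted (2,5,5,6,6,6): b_1=2>1, not a PF.
6^6 − 16807 = 46656 − 16807 = 29849

29849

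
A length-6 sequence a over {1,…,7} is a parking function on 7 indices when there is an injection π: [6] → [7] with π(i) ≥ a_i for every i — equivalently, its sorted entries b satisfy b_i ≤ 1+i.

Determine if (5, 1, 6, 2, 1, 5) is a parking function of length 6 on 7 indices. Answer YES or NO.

Order a: b = (1, 1, 2, 5, 5, 6).
  b_1=1 ≤ 2
  b_2=1 ≤ 3
  b_3=2 ≤ 4
  b_4=5 ≤ 5
  b_5=5 ≤ 6
  b_6=6 ≤ 7
All bounds hold ⇒ YES

YES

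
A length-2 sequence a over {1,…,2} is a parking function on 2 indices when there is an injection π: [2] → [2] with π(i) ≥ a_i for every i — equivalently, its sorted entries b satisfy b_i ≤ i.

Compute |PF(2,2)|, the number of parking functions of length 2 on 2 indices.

|PF| = (3−2)·3^(2−1) = 1×3 = 3 [KW]
E.g. (1,2) → sorted (1,2): b_i ≤ i ∀i, a PF.

3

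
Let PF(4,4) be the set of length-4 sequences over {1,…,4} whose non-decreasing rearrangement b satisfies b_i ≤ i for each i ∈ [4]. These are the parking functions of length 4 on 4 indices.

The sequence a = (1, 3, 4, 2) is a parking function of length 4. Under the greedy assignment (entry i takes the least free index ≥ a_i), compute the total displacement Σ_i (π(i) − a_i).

Σπ = 4·5/2 = 10 (π permutes [4]); Σa = 1+3+4+2 = 10; disp = 10−10 = 0.

0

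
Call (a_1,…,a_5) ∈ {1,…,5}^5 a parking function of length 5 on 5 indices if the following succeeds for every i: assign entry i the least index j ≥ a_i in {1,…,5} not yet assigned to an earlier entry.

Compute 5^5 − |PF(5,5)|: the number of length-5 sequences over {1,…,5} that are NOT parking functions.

#PF = (5−5+1)·(5+1)^(5−1) = 1 · 1296 = 1296
One tuple (4,2,5,5,5) → sorted (2,4,5,5,5): b_1=2>1, not a PF.
5^5 − 1296 = 3125 − 1296 = 1829

1829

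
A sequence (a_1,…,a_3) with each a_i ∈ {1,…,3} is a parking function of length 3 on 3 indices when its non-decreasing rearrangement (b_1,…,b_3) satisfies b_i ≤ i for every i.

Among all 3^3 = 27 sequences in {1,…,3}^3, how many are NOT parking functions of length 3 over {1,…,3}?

|PF(3,3)| = (4−3)·4^(3−1) = 1·16 = 16 (Pollak)
Example (2,3,3) → sorted (2,3,3): b_1=2>1, not a PF.
So 27 − 16 = 11 fail.

11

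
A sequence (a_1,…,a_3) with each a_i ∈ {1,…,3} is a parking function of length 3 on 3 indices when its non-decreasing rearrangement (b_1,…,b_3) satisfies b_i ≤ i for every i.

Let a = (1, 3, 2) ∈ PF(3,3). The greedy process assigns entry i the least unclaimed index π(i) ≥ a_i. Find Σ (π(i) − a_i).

Σπ = 3·4/2 = 6 (π permutes [3]); Σa = 1+3+2 = 6; disp = 6−6 = 0.

0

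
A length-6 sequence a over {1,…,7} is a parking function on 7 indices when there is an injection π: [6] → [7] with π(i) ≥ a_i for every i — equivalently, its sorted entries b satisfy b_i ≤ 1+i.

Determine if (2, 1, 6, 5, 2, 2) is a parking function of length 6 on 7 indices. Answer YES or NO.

Order a: b = (1, 2, 2, 2, 5, 6).
  b_1=1 ≤ 2
  b_2=2 ≤ 3
  b_3=2 ≤ 4
  b_4=2 ≤ 5
  b_5=5 ≤ 6
  b_6=6 ≤ 7
All bounds hold ⇒ YES

YES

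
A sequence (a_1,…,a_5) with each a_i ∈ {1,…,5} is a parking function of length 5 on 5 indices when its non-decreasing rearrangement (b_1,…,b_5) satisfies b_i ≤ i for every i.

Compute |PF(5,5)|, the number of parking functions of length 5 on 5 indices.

1296

|PF| = 1·6^4 = 1 · 1296 = 1296 (Pollak)
Example (3,4,2,5,1) → sorted (1,2,3,4,5): b_i ≤ i ∀i, a PF.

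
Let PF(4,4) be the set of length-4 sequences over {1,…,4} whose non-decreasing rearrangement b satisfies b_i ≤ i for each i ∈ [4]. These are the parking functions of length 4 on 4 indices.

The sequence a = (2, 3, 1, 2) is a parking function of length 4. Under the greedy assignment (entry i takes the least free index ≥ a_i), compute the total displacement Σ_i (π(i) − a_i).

Σπ = 10 ({1..4} each once); Σa = 2+3+1+2 = 8; disp = 10−8 = 2.

2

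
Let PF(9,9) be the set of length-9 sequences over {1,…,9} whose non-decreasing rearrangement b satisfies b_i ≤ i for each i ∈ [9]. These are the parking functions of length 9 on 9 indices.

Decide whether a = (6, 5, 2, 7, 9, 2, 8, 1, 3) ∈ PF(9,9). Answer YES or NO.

YES

Sorted: b = (1, 2, 2, 3, 5, 6, 7, 8, 9).
  b_1=1 ≤ 1
  b_2=2 ≤ 2
  b_3=2 ≤ 3
  b_4=3 ≤ 4
  b_5=5 ≤ 5
  b_6=6 ≤ 6
  b_7=7 ≤ 7
  b_8=8 ≤ 8
  b_9=9 ≤ 9
All bounds hold ⇒ YES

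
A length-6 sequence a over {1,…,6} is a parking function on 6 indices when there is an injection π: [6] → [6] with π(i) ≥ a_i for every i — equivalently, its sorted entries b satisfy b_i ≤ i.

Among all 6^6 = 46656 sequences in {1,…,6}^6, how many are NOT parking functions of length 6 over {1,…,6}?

#PF = (6+1−6)·(6+1)^{6−1} = 1×16807 = 16807
E.g. (4,6,2,5,6,5) → sorted (2,4,5,5,6,6): b_1=2>1, not a PF.
So 46656 − 16807 = 29849 fail.

29849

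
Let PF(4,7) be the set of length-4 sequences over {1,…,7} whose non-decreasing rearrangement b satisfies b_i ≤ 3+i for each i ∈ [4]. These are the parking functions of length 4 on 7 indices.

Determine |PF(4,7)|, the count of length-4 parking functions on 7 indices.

2048

|PF(4,7)| = (7−4+1)·(7+1)^(4−1) = 4×512 = 2048 [KW]
One tuple (2,6,2,1) → sorted (1,2,2,6): b_i ≤ 3+i ∀i, a PF.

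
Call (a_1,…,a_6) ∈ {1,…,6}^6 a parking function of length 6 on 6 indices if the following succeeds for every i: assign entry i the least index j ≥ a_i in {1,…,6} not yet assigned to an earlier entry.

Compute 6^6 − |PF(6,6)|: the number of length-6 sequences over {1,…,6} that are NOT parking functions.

Count = 1·7^5 = 1·16807 = 16807 [KW]
Check (5,3,2,2,4,5) → sorted (2,2,3,4,5,5): b_1=2>1, not a PF.
So 46656 − 16807 = 29849 fail.

29849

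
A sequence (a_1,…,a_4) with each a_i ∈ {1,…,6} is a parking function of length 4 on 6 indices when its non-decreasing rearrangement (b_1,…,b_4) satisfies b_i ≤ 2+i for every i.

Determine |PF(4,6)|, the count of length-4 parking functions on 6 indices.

1029

|PF| = 3·7^3 = 3×343 = 1029 (Konheim–Weiss)
One tuple (2,3,4,6) → sorted (2,3,4,6): b_i ≤ 2+i ∀i, a PF.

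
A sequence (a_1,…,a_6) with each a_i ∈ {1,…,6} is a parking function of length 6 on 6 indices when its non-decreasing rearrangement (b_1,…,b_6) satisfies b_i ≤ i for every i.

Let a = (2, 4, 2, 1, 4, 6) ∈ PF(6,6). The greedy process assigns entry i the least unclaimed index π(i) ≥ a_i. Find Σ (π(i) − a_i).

Σπ = 21 ({1..6} each once); Σa = 2+4+2+1+4+6 = 19; disp = 21−19 = 2.

2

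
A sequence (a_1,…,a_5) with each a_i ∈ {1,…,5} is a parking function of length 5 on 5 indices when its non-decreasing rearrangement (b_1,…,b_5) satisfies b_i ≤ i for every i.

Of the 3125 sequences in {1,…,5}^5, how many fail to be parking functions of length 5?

1829

Count = (5+1−5)·(5+1)^{5−1} = 1·1296 = 1296
One tuple (1,5,5,4,3) → sorted (1,3,4,5,5): b_2=3>2, not a PF.
So 3125 − 1296 = 1829 fail.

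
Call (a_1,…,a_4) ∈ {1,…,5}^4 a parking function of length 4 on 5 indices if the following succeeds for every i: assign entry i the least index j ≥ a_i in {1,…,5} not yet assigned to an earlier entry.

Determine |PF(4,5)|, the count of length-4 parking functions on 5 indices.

432

|PF| = 2·6^3 = 2·216 = 432 [KW]
E.g. (1,3,1,3) → sorted (1,1,3,3): b_i ≤ 1+i ∀i, a PF.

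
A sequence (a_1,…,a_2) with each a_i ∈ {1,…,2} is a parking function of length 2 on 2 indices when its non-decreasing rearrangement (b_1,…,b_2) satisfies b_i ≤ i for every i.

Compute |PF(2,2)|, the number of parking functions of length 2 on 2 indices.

Count = (2−2+1)·(2+1)^(2−1) = 1×3 = 3 [KW]
E.g. (2,1) → sorted (1,2): b_i ≤ i ∀i, a PF.

3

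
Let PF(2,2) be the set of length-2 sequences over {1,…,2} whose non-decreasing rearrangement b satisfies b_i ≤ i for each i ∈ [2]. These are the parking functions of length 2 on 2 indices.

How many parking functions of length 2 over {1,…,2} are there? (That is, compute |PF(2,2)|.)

Count = (3−2)·3^(2−1) = 1 · 3 = 3 (Pollak)
E.g. (2,1) → sorted (1,2): b_i ≤ i ∀i, a PF.

3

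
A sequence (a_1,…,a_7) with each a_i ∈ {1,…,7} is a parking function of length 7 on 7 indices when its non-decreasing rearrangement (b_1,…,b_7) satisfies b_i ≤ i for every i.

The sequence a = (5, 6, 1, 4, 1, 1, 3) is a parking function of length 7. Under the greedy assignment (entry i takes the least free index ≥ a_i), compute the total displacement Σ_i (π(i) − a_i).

Σπ = 7·8/2 = 28 (π permutes [7]); Σa = 5+6+1+4+1+1+3 = 21; disp = 28−21 = 7.

7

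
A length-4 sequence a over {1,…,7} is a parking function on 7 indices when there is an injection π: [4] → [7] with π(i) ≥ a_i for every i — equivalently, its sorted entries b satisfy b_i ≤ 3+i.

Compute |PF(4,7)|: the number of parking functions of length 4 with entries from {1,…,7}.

Count = 4·8^3 = 4·512 = 2048
Example (2,5,3,2) → sorted (2,2,3,5): b_i ≤ 3+i ∀i, a PF.

2048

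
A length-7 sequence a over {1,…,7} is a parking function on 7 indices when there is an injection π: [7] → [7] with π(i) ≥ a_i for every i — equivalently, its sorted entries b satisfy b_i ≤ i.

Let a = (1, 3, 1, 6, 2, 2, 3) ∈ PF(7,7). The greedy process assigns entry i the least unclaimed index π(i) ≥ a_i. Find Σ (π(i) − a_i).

Σπ(i) = 1+…+7 = 28; Σa = 1+3+1+6+2+2+3 = 18; disp = 28−18 = 10.

10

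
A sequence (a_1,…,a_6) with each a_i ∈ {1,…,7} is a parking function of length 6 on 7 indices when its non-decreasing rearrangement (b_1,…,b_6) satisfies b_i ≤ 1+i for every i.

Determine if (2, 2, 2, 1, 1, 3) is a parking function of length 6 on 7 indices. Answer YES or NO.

YES

Rearranged: b = (1, 1, 2, 2, 2, 3).
  b_1=1 ≤ 2
  b_2=1 ≤ 3
  b_3=2 ≤ 4
  b_4=2 ≤ 5
  b_5=2 ≤ 6
  b_6=3 ≤ 7
All bounds hold ⇒ YES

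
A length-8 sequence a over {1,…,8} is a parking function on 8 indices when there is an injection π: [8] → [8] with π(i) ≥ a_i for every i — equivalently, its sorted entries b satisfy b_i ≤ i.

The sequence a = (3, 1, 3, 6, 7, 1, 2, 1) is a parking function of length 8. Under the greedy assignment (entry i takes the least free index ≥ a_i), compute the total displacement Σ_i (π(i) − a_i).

Σπ = 36 ({1..8} each once); Σa = 3+1+3+6+7+1+2+1 = 24; disp = 36−24 = 12.

12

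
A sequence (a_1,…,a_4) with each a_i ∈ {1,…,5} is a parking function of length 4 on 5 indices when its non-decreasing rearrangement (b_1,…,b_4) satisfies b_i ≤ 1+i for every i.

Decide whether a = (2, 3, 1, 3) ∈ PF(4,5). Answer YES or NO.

YES

Rearranged: b = (1, 2, 3, 3).
  b_1=1 ≤ 2
  b_2=2 ≤ 3
  b_3=3 ≤ 4
  b_4=3 ≤ 5
All bounds hold ⇒ YES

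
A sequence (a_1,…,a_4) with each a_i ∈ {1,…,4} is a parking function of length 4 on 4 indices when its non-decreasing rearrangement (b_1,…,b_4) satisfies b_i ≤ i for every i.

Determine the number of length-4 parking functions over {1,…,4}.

|PF(4,4)| = (5−4)·5^(4−1) = 1 · 125 = 125 [KW]
Example (1,3,2,4) → sorted (1,2,3,4): b_i ≤ i ∀i, a PF.

125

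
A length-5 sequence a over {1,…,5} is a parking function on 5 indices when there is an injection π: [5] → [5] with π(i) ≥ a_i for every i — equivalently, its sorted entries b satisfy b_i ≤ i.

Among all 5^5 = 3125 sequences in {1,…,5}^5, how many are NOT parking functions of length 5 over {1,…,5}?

1829

Count = (5+1−5)·(5+1)^{5−1} = 1×1296 = 1296 [KW]
One tuple (3,3,1,3,3) → sorted (1,3,3,3,3): b_2=3>2, not a PF.
So 3125 − 1296 = 1829 fail.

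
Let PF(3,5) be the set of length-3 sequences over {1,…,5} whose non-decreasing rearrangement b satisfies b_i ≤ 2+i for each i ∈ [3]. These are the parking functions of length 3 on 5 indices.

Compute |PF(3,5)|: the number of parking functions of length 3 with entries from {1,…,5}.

|PF| = (5+1−3)·(5+1)^{3−1} = 3×36 = 108 [KW]
One tuple (4,5,2) → sorted (2,4,5): b_i ≤ 2+i ∀i, a PF.

108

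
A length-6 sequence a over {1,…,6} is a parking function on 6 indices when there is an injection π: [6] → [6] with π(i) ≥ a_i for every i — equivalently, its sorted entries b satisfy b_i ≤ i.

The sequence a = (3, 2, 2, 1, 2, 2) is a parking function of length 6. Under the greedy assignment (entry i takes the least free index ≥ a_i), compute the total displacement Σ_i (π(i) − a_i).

9

Σπ = 6·7/2 = 21 (π permutes [6]); Σa = 3+2+2+1+2+2 = 12; disp = 21−12 = 9.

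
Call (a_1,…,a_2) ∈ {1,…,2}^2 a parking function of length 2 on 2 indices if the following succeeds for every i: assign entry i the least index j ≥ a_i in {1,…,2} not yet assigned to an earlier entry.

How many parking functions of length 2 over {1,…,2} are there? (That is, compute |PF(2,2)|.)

Count = 1·3^1 = 1 · 3 = 3
Example (1,2) → sorted (1,2): b_i ≤ i ∀i, a PF.

3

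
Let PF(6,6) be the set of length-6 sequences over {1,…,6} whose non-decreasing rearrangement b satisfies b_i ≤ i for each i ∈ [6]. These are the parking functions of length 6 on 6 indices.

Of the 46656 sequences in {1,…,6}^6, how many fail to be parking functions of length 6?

|PF| = (6+1−6)·(6+1)^{6−1} = 1·16807 = 16807
One tuple (5,6,5,6,5,1) → sorted (1,5,5,5,6,6): b_2=5>2, not a PF.
6^6 − 16807 = 46656 − 16807 = 29849

29849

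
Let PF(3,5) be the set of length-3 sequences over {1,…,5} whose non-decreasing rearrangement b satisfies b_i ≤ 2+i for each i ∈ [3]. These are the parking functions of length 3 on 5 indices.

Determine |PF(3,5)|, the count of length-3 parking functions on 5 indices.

108

Count = (5+1−3)·(5+1)^{3−1} = 3·36 = 108 (Pollak)
E.g. (5,2,3) → sorted (2,3,5): b_i ≤ 2+i ∀i, a PF.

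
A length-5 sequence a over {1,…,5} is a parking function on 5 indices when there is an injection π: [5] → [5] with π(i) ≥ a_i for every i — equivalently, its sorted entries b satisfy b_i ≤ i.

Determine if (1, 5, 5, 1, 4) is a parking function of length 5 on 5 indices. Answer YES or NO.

Sorted: b = (1, 1, 4, 5, 5).
  b_1=1 ≤ 1
  b_2=1 ≤ 2
  b_3=4 > 3
  fails at i=3 ⇒ NO

NO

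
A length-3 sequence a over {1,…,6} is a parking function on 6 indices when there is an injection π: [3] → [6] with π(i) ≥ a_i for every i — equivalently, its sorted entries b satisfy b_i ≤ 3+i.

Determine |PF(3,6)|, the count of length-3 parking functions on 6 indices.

196

Count = (6−3+1)·(6+1)^(3−1) = 4 · 49 = 196 (Pollak)
Example (2,2,3) → sorted (2,2,3): b_i ≤ 3+i ∀i, a PF.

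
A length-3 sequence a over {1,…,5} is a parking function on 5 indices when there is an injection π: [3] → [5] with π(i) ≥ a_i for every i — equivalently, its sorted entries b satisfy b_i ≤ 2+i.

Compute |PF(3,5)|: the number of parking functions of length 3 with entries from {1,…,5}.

108

Count = (6−3)·6^(3−1) = 3·36 = 108 (Pollak)
Example (5,1,2) → sorted (1,2,5): b_i ≤ 2+i ∀i, a PF.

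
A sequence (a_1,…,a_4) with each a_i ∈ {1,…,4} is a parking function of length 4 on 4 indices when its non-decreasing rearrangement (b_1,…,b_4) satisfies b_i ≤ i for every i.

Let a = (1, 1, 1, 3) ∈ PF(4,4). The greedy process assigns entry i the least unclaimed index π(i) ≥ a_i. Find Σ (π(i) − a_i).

Σπ = 10 ({1..4} each once); Σa = 1+1+1+3 = 6; disp = 10−6 = 4.

4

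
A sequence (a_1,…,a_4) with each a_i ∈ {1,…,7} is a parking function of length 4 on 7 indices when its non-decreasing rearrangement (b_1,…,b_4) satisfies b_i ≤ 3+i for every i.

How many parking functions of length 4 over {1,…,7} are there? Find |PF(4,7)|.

2048

|PF| = 4·8^3 = 4×512 = 2048 (Konheim–Weiss)
E.g. (4,7,2,2) → sorted (2,2,4,7): b_i ≤ 3+i ∀i, a PF.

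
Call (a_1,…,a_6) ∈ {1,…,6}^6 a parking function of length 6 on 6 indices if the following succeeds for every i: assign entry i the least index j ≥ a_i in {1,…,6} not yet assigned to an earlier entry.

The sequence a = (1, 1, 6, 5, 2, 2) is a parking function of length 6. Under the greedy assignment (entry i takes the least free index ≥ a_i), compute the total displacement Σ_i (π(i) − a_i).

Σπ = 6·7/2 = 21 (π permutes [6]); Σa = 1+1+6+5+2+2 = 17; disp = 21−17 = 4.

4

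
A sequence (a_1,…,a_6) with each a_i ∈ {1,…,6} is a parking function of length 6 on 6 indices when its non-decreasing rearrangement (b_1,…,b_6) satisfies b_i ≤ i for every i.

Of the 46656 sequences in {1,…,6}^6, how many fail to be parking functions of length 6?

Count = (7−6)·7^(6−1) = 1·16807 = 16807
Example (6,6,4,2,6,5) → sorted (2,4,5,6,6,6): b_1=2>1, not a PF.
So 46656 − 16807 = 29849 fail.

29849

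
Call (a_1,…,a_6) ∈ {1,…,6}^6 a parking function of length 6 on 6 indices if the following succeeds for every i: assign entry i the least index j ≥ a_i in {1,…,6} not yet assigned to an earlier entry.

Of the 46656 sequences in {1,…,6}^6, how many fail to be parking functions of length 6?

29849

|PF| = (6−6+1)·(6+1)^(6−1) = 1 · 16807 = 16807 (Konheim–Weiss)
Check (1,5,5,5,5,4) → sorted (1,4,5,5,5,5): b_2=4>2, not a PF.
So 46656 − 16807 = 29849 fail.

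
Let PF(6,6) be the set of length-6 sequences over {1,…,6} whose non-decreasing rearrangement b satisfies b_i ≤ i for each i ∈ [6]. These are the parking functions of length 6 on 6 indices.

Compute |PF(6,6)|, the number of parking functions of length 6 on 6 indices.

#PF = (6−6+1)·(6+1)^(6−1) = 1·16807 = 16807
Check (3,2,3,1,2,4) → sorted (1,2,2,3,3,4): b_i ≤ i ∀i, a PF.

16807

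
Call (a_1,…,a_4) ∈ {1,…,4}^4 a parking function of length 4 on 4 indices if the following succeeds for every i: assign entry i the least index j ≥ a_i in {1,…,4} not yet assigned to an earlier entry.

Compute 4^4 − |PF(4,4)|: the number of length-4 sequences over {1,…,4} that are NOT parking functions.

131

|PF(4,4)| = (4−4+1)·(4+1)^(4−1) = 1·125 = 125 (Konheim–Weiss)
E.g. (1,4,3,4) → sorted (1,3,4,4): b_2=3>2, not a PF.
4^4 − 125 = 256 − 125 = 131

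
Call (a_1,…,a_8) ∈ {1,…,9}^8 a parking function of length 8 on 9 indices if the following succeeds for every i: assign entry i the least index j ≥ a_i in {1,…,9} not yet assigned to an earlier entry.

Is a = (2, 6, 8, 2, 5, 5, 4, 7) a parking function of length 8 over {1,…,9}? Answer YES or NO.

Sorted: b = (2, 2, 4, 5, 5, 6, 7, 8).
  b_1=2 ≤ 2
  b_2=2 ≤ 3
  b_3=4 ≤ 4
  b_4=5 ≤ 5
  b_5=5 ≤ 6
  b_6=6 ≤ 7
  b_7=7 ≤ 8
  b_8=8 ≤ 9
All bounds hold ⇒ YES

YES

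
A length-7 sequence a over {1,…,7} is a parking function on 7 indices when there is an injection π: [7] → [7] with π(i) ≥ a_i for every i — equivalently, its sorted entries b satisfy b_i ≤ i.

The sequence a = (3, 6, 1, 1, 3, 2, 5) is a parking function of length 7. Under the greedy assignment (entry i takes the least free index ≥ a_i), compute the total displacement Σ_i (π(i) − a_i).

Σπ(i) = 1+…+7 = 28; Σa = 3+6+1+1+3+2+5 = 21; disp = 28−21 = 7.

7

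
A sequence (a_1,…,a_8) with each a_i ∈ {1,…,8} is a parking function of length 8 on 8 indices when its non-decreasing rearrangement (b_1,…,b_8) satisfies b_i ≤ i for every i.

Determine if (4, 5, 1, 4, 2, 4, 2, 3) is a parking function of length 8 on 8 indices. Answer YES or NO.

Sorted: b = (1, 2, 2, 3, 4, 4, 4, 5).
  b_1=1 ≤ 1
  b_2=2 ≤ 2
  b_3=2 ≤ 3
  b_4=3 ≤ 4
  b_5=4 ≤ 5
  b_6=4 ≤ 6
  b_7=4 ≤ 7
  b_8=5 ≤ 8
All bounds hold ⇒ YES

YES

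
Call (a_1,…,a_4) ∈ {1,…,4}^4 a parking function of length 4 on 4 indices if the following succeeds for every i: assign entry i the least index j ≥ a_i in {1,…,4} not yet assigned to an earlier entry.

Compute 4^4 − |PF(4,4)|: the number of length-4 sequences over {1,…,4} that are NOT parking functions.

Count = (4−4+1)·(4+1)^(4−1) = 1 · 125 = 125
Example (3,4,2,3) → sorted (2,3,3,4): b_1=2>1, not a PF.
So 256 − 125 = 131 fail.

131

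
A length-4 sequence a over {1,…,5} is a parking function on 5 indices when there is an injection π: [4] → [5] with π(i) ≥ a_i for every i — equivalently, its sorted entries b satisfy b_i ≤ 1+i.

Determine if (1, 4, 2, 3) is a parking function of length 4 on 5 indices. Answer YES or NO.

YES

Order a: b = (1, 2, 3, 4).
  b_1=1 ≤ 2
  b_2=2 ≤ 3
  b_3=3 ≤ 4
  b_4=4 ≤ 5
All bounds hold ⇒ YES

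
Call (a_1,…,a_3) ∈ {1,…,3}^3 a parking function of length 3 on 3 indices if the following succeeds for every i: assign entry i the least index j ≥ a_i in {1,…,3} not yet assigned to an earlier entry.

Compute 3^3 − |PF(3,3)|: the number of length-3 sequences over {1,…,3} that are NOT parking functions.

|PF| = (3+1−3)·(3+1)^{3−1} = 1·16 = 16 (Pollak)
Check (3,3,2) → sorted (2,3,3): b_1=2>1, not a PF.
3^3 − 16 = 27 − 16 = 11

11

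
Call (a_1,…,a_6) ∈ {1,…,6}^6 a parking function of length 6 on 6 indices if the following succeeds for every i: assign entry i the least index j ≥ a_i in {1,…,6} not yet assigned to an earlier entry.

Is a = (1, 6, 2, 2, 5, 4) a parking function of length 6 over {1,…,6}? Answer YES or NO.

Order a: b = (1, 2, 2, 4, 5, 6).
  b_1=1 ≤ 1
  b_2=2 ≤ 2
  b_3=2 ≤ 3
  b_4=4 ≤ 4
  b_5=5 ≤ 5
  b_6=6 ≤ 6
All bounds hold ⇒ YES

YES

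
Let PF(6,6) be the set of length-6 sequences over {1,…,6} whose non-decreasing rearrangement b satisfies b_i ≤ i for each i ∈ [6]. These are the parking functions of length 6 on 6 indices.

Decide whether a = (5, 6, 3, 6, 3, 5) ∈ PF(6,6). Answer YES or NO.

NO

Rearranged: b = (3, 3, 5, 5, 6, 6).
  b_1=3 > 1
  fails at i=1 ⇒ NO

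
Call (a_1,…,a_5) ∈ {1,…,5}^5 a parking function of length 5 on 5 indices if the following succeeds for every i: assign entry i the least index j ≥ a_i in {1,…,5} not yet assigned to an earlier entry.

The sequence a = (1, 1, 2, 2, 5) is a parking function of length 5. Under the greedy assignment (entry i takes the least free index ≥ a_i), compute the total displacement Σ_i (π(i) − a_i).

4

Σπ(i) = 1+…+5 = 15; Σa = 1+1+2+2+5 = 11; disp = 15−11 = 4.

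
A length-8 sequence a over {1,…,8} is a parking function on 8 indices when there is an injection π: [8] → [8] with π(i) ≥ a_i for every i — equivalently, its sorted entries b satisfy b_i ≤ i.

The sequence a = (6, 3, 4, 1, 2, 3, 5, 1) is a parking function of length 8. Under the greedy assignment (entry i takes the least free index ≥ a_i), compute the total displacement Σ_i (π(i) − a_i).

11

Σπ = 36 ({1..8} each once); Σa = 6+3+4+1+2+3+5+1 = 25; disp = 36−25 = 11.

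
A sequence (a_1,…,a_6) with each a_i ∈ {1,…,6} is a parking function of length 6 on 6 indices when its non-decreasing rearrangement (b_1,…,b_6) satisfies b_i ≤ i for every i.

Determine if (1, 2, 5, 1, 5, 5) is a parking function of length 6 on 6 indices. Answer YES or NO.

Rearranged: b = (1, 1, 2, 5, 5, 5).
  b_1=1 ≤ 1
  b_2=1 ≤ 2
  b_3=2 ≤ 3
  b_4=5 > 4
  fails at i=4 ⇒ NO

NO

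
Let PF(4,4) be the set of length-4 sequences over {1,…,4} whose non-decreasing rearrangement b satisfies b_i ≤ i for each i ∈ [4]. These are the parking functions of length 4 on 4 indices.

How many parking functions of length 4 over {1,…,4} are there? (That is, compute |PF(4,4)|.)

125

#PF = (4−4+1)·(4+1)^(4−1) = 1 · 125 = 125 (Pollak)
Example (1,1,3,3) → sorted (1,1,3,3): b_i ≤ i ∀i, a PF.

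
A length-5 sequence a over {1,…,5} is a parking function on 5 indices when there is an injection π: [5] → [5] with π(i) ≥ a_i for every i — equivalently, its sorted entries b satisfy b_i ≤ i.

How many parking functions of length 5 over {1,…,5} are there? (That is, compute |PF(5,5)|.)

1296

#PF = 1·6^4 = 1·1296 = 1296
Example (3,5,3,2,1) → sorted (1,2,3,3,5): b_i ≤ i ∀i, a PF.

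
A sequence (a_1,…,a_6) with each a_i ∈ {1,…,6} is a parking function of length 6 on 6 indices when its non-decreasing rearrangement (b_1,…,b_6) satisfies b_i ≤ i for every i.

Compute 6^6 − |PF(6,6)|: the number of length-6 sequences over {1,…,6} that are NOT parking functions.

29849

#PF = (6−6+1)·(6+1)^(6−1) = 1×16807 = 16807
Example (5,4,4,5,4,3) → sorted (3,4,4,4,5,5): b_1=3>1, not a PF.
6^6 − 16807 = 46656 − 16807 = 29849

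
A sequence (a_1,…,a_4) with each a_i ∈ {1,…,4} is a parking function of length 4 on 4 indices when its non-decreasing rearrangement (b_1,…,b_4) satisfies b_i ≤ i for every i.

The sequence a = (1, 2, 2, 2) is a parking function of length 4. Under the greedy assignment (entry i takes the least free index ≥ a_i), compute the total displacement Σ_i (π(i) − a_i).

Σπ = 4·5/2 = 10 (π permutes [4]); Σa = 1+2+2+2 = 7; disp = 10−7 = 3.

3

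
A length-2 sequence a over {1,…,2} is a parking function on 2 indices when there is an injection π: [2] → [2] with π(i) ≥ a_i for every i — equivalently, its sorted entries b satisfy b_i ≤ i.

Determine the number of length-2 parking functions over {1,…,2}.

3

|PF| = (2−2+1)·(2+1)^(2−1) = 1×3 = 3 (Pollak)
E.g. (1,2) → sorted (1,2): b_i ≤ i ∀i, a PF.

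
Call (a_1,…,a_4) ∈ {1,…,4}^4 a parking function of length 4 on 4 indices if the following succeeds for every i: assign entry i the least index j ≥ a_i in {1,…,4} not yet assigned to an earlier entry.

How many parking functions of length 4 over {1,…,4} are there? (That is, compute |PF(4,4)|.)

#PF = (4+1−4)·(4+1)^{4−1} = 1×125 = 125 (Pollak)
E.g. (1,1,3,4) → sorted (1,1,3,4): b_i ≤ i ∀i, a PF.

125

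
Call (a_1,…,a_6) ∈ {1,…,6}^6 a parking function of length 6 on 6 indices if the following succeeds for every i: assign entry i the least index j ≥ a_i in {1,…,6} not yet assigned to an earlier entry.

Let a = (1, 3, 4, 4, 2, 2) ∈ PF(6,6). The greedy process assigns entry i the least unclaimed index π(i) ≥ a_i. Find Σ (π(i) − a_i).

Σπ(i) = 1+…+6 = 21; Σa = 1+3+4+4+2+2 = 16; disp = 21−16 = 5.

5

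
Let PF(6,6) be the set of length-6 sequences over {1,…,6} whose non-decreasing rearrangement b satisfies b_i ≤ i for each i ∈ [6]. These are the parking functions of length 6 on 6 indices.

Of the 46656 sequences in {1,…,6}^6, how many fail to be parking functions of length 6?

29849

|PF(6,6)| = 1·7^5 = 1 · 16807 = 16807 (Pollak)
One tuple (6,5,5,4,6,6) → sorted (4,5,5,6,6,6): b_1=4>1, not a PF.
Total 46656; non-PF = 46656−16807 = 29849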